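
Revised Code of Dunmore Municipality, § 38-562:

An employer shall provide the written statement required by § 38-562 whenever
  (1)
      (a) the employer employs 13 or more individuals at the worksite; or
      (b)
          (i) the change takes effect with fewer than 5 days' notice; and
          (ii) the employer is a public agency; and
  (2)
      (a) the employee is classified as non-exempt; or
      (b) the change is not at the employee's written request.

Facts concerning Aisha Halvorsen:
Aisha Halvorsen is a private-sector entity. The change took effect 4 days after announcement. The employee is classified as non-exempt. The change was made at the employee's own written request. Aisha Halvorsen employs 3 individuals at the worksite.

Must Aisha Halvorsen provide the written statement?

No — not required.

(a) ≥ 13 at site — fails.
(i) < 5 days' notice — holds.
(ii) public agency — not met.
(b) = T AND F = false.
(1) = F OR F = false.
(a) non-exempt — satisfied.
(b) not employee-requested — fails.
(2): T OR F → true.
Overall = F AND T = false.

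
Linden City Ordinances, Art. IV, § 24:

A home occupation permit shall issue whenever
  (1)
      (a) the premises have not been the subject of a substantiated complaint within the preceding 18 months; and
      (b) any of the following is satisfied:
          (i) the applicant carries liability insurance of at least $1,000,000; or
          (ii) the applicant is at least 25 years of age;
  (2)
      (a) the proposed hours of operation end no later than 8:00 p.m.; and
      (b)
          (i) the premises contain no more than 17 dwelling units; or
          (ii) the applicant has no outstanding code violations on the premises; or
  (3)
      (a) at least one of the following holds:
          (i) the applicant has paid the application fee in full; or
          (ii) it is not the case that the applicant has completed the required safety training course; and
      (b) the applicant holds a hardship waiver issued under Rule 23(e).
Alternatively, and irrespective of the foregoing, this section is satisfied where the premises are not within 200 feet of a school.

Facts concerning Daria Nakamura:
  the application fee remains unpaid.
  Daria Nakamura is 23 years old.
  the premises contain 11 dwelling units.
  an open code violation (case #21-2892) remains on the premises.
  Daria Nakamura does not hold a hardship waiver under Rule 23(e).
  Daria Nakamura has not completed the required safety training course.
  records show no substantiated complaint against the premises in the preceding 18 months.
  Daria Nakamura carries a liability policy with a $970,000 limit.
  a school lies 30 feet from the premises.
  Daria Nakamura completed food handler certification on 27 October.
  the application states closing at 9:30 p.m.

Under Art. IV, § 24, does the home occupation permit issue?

(a) no complaint in 18 mo. — satisfied.
(i) insurance ≥ $1,000,000 — fails.
(ii) age ≥ 25 — fails.
So (b) is not satisfied (F OR F).
(1) = T AND F = false.
(a) closes by 8 p.m. — fails.
(i) ≤ 17 units — met.
(ii) no code violations — fails.
So (b) is satisfied (T OR F).
(2): F AND T → false.
(i) fee paid — not met.
(ii) not (safety training) — satisfied.
(a) = F OR T = true.
(b) hardship waiver — fails.
So (3) is not satisfied (T AND F).
Overall: F OR F OR F → false.
Exception (≥200 ft from school) — not satisfied.
Result: main false OR exception false → false.

No — denied.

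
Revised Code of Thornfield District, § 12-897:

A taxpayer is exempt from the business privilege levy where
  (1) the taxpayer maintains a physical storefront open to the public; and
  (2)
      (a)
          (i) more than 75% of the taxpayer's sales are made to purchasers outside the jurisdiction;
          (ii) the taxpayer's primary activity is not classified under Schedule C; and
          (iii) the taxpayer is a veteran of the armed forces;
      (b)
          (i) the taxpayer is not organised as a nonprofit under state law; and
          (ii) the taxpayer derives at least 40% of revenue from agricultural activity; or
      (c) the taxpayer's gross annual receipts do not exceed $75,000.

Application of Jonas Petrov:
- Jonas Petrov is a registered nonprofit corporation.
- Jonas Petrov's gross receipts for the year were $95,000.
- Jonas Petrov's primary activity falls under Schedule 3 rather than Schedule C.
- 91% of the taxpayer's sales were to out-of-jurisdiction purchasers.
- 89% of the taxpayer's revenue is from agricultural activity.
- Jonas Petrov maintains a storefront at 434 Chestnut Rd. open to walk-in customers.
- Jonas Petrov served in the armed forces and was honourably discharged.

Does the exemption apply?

Yes — exempt.

(1) has storefront — met.
(i) >75% out-of-jur. sales — holds.
(ii) not (Schedule C activity) — satisfied.
(iii) veteran — met.
(a) = T AND T AND T = true.
(i) not (nonprofit) — fails.
(ii) ≥40% agricultural — satisfied.
(b): F AND T → false.
(c) receipts ≤ $75,000 — not met.
(2): T OR F OR F → true.
Overall = T AND T = true.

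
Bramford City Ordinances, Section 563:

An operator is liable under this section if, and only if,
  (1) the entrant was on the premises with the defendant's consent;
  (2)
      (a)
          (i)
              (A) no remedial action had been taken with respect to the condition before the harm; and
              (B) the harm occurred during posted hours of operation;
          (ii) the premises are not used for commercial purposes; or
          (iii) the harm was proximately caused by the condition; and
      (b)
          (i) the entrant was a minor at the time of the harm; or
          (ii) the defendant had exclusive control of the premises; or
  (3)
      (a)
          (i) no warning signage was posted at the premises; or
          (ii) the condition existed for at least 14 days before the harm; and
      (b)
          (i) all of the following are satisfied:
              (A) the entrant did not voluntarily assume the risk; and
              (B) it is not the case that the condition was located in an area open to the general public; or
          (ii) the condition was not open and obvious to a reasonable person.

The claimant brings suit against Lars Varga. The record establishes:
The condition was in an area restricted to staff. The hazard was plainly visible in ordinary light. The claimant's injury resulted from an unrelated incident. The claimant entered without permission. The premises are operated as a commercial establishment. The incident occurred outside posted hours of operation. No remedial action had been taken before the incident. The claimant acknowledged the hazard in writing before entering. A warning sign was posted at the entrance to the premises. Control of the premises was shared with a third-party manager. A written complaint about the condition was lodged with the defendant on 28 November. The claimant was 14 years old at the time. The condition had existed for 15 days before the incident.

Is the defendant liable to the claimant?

(1) consent to enter — not met.
(A) no remedial action — met.
(B) during posted hours — not satisfied.
(i): T AND F → false.
(ii) not (commercial use) — not met.
(iii) proximate cause — not met.
So (a) is not satisfied (F OR F OR F).
(i) entrant a minor — satisfied.
(ii) exclusive control — not met.
So (b) is satisfied (T OR F).
So (2) is not satisfied (F AND T).
(i) no signage posted — not met.
(ii) condition ≥14 days old — satisfied.
(a) = F OR T = true.
(A) no assumed risk — not met.
(B) not (public area) — holds.
(i) = F AND T = false.
(ii) not open/obvious — fails.
(b) = F OR F = false.
(3): T AND F → false.
Overall: F OR F OR F → false.

No — not liable.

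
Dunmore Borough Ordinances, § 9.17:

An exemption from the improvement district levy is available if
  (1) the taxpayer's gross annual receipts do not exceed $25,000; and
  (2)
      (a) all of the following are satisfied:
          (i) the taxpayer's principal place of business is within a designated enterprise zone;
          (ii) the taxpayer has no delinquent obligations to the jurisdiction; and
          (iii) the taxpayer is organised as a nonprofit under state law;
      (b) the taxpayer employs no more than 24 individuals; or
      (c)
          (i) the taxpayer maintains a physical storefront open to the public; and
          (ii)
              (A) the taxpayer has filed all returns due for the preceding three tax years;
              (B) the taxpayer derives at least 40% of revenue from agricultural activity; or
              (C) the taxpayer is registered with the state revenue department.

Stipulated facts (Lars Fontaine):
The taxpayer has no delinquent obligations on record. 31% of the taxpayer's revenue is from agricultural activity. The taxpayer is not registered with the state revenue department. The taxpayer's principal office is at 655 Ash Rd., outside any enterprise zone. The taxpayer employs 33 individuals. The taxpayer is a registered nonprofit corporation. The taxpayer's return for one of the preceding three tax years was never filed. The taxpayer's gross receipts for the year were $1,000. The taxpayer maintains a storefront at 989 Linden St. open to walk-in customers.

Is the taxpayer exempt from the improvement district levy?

(1) receipts ≤ $25,000 — met.
(i) in enterprise zone — fails.
(ii) no delinquency — met.
(iii) nonprofit — met.
(a): F AND T AND T → false.
(b) ≤ 24 employees — fails.
(i) has storefront — met.
(A) returns current — not met.
(B) ≥40% agricultural — not met.
(C) state-registered — fails.
(ii): F OR F OR F → false.
(c) = T AND F = false.
(2) = F OR F OR F = false.
So Overall is not satisfied (T AND F).

No — not exempt.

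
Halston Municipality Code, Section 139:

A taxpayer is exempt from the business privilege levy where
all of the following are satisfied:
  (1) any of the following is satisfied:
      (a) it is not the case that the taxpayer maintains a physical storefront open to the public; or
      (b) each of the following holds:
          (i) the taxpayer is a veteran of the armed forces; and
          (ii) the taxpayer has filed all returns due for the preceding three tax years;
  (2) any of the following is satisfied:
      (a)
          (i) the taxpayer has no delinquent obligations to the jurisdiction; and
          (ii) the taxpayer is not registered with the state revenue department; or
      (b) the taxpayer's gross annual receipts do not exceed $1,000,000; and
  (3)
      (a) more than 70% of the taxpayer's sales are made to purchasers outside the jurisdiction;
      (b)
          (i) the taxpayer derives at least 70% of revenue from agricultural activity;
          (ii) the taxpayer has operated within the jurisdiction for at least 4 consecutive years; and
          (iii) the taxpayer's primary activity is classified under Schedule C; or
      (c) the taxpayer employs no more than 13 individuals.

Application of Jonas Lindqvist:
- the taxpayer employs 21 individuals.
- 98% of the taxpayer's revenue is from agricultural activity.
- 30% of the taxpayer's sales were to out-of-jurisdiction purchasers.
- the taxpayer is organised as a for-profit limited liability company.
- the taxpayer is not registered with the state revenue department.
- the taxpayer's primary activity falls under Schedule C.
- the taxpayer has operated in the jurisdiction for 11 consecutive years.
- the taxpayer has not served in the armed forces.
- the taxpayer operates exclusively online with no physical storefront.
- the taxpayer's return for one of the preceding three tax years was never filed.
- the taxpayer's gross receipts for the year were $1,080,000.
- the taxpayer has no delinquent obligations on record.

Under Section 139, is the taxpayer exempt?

Yes — exempt.

(a) not (has storefront) — satisfied.
(i) veteran — fails.
(ii) returns current — fails.
So (b) is not satisfied (F AND F).
So (1) is satisfied (T OR F).
(i) no delinquency — met.
(ii) not (state-registered) — met.
So (a) is satisfied (T AND T).
(b) receipts ≤ $1,000,000 — not met.
(2) = T OR F = true.
(a) >70% out-of-jur. sales — not satisfied.
(i) ≥70% agricultural — met.
(ii) ≥ 4 yrs in jurisdiction — holds.
(iii) Schedule C activity — satisfied.
So (b) is satisfied (T AND T AND T).
(c) ≤ 13 employees — fails.
(3) = F OR T OR F = true.
Overall: T AND T AND T → true.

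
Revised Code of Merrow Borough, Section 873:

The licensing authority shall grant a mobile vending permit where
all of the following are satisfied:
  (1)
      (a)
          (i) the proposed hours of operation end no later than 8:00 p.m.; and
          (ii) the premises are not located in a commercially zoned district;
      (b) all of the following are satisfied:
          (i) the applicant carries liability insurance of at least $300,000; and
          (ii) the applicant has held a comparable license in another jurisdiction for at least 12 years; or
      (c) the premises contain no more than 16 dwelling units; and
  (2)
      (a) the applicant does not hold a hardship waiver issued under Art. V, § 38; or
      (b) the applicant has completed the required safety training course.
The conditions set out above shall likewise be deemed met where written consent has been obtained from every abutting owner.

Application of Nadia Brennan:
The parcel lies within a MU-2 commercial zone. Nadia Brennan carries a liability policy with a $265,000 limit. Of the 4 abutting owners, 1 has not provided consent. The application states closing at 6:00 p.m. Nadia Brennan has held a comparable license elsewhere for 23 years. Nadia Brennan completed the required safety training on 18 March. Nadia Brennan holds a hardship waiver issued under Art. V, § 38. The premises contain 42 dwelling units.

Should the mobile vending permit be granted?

(i) closes by 8 p.m. — met.
(ii) not (commercially zoned) — not met.
(a): T AND F → false.
(i) insurance ≥ $300,000 — not satisfied.
(ii) prior license ≥ 12 yr — satisfied.
So (b) is not satisfied (F AND T).
(c) ≤ 16 units — fails.
So (1) is not satisfied (F OR F OR F).
(a) not (hardship waiver) — not satisfied.
(b) safety training — met.
So (2) is satisfied (F OR T).
Overall: F AND T → false.
Exception (all abutters consent) — not satisfied.
Result: main false OR exception false → false.

No — denied.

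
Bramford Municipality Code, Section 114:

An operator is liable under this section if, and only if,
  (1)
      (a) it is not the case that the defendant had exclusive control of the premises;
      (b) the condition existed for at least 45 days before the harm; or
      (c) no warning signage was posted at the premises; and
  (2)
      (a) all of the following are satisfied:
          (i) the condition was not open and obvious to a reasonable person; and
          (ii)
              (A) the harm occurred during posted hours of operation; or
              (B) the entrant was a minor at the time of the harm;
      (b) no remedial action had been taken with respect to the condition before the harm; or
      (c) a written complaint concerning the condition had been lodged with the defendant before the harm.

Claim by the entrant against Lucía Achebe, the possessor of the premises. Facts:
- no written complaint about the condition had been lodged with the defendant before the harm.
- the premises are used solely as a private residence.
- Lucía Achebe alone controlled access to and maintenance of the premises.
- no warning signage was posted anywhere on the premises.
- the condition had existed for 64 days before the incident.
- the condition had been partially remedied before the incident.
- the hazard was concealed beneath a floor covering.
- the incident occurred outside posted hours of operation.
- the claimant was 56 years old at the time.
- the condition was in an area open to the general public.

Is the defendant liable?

No — not liable.

(a) not (exclusive control) — not satisfied.
(b) condition ≥45 days old — satisfied.
(c) no signage posted — satisfied.
(1): F OR T OR T → true.
(i) not open/obvious — holds.
(A) during posted hours — fails.
(B) entrant a minor — fails.
(ii) = F OR F = false.
(a) = T AND F = false.
(b) no remedial action — not satisfied.
(c) complaint lodged — not satisfied.
(2): F OR F OR F → false.
Overall: T AND F → false.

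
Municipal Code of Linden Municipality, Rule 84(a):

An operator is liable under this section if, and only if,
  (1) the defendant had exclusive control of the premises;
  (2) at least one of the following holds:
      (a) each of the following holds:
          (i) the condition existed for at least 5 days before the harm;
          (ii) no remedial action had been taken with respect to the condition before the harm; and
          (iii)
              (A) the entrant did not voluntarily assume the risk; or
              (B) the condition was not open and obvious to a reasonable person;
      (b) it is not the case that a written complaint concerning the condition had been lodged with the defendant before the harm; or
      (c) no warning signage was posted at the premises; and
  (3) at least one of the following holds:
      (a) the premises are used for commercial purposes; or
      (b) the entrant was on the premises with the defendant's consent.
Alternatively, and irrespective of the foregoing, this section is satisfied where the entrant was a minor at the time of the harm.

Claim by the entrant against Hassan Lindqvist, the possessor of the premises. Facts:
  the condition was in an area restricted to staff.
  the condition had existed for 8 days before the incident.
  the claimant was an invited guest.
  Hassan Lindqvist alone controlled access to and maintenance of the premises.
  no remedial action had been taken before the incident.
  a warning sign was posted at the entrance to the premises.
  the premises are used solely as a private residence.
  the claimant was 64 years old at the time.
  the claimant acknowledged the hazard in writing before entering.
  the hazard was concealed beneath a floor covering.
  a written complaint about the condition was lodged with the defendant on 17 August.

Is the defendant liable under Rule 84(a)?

(1) exclusive control — met.
(i) condition ≥5 days old — satisfied.
(ii) no remedial action — satisfied.
(A) no assumed risk — not met.
(B) not open/obvious — met.
So (iii) is satisfied (F OR T).
(a) = T AND T AND T = true.
(b) not (complaint lodged) — fails.
(c) no signage posted — fails.
(2) = T OR F OR F = true.
(a) commercial use — fails.
(b) consent to enter — holds.
(3): F OR T → true.
So Overall is satisfied (T AND T AND T).
Exception (entrant a minor) — not satisfied.
Result: main true OR exception false → true.

Yes — liable.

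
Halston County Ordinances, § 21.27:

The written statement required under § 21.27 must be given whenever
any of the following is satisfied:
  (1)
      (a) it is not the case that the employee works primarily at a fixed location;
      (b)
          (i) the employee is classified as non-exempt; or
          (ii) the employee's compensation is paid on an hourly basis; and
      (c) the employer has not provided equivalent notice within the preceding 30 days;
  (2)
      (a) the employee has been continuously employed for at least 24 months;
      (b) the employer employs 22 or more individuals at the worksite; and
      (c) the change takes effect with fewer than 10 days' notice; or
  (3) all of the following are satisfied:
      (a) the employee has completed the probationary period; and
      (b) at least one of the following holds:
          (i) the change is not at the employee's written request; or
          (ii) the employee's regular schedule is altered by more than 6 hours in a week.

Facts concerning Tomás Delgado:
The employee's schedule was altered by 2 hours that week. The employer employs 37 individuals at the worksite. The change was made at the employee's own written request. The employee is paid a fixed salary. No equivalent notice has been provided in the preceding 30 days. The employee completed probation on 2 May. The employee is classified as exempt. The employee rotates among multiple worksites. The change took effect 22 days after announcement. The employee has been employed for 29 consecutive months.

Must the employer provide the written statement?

No — not required.

(a) not (fixed location) — satisfied.
(i) non-exempt — not met.
(ii) hourly-paid — not satisfied.
(b) = F OR F = false.
(c) no recent notice — holds.
(1): T AND F AND T → false.
(a) tenure ≥ 24 mo. — holds.
(b) ≥ 22 at site — holds.
(c) < 10 days' notice — not satisfied.
So (2) is not satisfied (T AND T AND F).
(a) past probation — met.
(i) not employee-requested — not met.
(ii) schedule shift > 6h — not met.
(b): F OR F → false.
So (3) is not satisfied (T AND F).
So Overall is not satisfied (F OR F OR F).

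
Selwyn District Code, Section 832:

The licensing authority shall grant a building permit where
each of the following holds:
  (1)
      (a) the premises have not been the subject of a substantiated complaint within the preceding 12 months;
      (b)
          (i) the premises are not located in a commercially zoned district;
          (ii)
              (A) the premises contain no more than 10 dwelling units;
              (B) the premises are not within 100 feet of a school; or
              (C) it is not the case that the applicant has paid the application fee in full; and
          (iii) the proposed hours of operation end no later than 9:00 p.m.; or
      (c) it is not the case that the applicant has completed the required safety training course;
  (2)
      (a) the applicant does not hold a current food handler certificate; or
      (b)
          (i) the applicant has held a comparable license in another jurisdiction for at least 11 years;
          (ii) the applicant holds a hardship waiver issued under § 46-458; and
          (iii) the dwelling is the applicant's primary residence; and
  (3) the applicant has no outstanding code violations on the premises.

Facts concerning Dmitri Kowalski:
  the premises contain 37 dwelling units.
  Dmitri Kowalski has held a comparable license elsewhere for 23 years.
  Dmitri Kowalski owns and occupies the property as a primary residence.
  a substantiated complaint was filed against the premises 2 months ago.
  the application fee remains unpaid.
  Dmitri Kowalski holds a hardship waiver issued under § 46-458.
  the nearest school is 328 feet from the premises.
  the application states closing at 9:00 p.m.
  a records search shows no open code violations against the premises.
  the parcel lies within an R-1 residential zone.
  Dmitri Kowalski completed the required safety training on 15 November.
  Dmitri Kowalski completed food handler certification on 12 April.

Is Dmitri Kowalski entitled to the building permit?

Yes — granted.

(a) no complaint in 12 mo. — fails.
(i) not (commercially zoned) — holds.
(A) ≤ 10 units — fails.
(B) ≥100 ft from school — met.
(C) not (fee paid) — met.
(ii): F OR T OR T → true.
(iii) closes by 9 p.m. — met.
So (b) is satisfied (T AND T AND T).
(c) not (safety training) — fails.
So (1) is satisfied (F OR T OR F).
(a) not (food handler cert.) — fails.
(i) prior license ≥ 11 yr — met.
(ii) hardship waiver — satisfied.
(iii) primary residence — holds.
(b): T AND T AND T → true.
So (2) is satisfied (F OR T).
(3) no code violations — satisfied.
So Overall is satisfied (T AND T AND T).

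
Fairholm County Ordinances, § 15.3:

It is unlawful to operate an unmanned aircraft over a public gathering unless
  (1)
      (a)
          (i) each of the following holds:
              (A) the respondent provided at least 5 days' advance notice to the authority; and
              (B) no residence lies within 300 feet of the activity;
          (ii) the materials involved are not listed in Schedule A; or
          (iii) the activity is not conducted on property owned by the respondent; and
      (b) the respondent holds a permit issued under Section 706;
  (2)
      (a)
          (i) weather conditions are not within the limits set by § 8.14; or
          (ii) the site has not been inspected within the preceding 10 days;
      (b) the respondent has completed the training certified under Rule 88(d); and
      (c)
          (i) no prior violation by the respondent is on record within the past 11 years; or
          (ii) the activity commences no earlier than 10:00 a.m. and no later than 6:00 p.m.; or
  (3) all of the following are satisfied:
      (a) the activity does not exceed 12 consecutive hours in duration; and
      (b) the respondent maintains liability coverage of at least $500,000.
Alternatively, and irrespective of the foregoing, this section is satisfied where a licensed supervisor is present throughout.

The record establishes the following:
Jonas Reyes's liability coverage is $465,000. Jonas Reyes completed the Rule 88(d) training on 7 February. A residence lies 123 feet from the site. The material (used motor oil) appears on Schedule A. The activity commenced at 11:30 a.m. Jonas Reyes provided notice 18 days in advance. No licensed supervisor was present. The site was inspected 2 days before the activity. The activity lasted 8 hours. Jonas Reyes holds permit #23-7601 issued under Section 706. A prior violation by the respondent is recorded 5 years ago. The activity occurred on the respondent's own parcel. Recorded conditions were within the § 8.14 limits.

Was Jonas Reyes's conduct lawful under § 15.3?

(A) ≥5 days' notice — met.
(B) no residence in 300 ft — fails.
(i) = T AND F = false.
(ii) not (Schedule A material) — not met.
(iii) not (own property) — not satisfied.
(a) = F OR F OR F = false.
(b) holds permit — satisfied.
So (1) is not satisfied (F AND T).
(i) not (weather ok) — not satisfied.
(ii) not (site inspected) — fails.
So (a) is not satisfied (F OR F).
(b) training certified — met.
(i) no prior violation — not met.
(ii) start within hours — satisfied.
(c): F OR T → true.
So (2) is not satisfied (F AND T AND T).
(a) ≤ 12 hrs duration — met.
(b) coverage ≥ $500,000 — fails.
(3) = T AND F = false.
Overall: F OR F OR F → false.
Exception (supervisor present) — not satisfied.
Result: main false OR exception false → false.

No — unlawful.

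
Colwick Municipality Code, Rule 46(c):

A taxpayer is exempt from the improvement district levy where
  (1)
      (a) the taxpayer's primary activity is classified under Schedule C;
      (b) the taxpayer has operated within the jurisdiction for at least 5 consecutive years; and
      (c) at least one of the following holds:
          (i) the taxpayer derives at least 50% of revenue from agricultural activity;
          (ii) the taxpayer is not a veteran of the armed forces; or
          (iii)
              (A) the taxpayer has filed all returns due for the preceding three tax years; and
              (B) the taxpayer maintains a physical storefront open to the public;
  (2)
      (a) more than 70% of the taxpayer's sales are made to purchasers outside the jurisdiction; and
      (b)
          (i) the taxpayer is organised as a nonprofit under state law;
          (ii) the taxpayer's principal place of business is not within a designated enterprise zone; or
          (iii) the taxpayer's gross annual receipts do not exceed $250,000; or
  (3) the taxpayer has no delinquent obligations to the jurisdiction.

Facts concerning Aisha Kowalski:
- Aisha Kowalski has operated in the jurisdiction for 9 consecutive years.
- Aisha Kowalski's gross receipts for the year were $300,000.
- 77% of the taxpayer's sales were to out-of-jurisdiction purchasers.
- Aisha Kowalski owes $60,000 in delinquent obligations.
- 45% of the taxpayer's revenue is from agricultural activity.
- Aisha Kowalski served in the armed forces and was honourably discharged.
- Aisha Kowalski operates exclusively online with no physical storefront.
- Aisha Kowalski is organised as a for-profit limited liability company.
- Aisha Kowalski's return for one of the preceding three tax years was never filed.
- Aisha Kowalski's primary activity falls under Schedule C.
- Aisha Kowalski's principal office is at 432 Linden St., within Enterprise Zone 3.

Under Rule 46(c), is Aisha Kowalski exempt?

(a) Schedule C activity — holds.
(b) ≥ 5 yrs in jurisdiction — satisfied.
(i) ≥50% agricultural — not satisfied.
(ii) not (veteran) — fails.
(A) returns current — not met.
(B) has storefront — fails.
(iii) = F AND F = false.
So (c) is not satisfied (F OR F OR F).
(1): T AND T AND F → false.
(a) >70% out-of-jur. sales — satisfied.
(i) nonprofit — not satisfied.
(ii) not (in enterprise zone) — not met.
(iii) receipts ≤ $250,000 — not met.
So (b) is not satisfied (F OR F OR F).
So (2) is not satisfied (T AND F).
(3) no delinquency — not met.
Overall = F OR F OR F = false.

No — not exempt.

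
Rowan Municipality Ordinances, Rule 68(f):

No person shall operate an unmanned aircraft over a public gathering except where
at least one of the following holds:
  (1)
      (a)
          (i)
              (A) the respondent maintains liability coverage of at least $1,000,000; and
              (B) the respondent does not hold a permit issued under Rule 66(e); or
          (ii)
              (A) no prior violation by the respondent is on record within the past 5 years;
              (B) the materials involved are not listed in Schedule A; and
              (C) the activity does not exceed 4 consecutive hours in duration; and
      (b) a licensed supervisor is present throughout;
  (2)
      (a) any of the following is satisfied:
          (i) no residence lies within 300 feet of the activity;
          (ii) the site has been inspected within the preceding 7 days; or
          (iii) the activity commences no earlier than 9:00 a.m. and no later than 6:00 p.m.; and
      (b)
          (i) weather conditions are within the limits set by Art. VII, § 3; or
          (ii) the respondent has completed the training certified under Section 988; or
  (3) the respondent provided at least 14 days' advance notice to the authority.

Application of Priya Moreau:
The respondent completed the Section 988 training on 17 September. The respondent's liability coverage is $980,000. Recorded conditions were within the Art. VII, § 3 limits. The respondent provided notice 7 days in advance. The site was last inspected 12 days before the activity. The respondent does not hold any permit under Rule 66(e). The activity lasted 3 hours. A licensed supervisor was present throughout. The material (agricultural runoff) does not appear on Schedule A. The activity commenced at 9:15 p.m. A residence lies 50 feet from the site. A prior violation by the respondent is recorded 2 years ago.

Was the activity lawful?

(A) coverage ≥ $1,000,000 — not satisfied.
(B) not (holds permit) — met.
(i): F AND T → false.
(A) no prior violation — not met.
(B) not (Schedule A material) — satisfied.
(C) ≤ 4 hrs duration — met.
(ii) = F AND T AND T = false.
So (a) is not satisfied (F OR F).
(b) supervisor present — holds.
So (1) is not satisfied (F AND T).
(i) no residence in 300 ft — not met.
(ii) site inspected — not met.
(iii) start within hours — not met.
(a) = F OR F OR F = false.
(i) weather ok — holds.
(ii) training certified — satisfied.
So (b) is satisfied (T OR T).
(2): F AND T → false.
(3) ≥14 days' notice — not satisfied.
Overall: F OR F OR F → false.

No — unlawful.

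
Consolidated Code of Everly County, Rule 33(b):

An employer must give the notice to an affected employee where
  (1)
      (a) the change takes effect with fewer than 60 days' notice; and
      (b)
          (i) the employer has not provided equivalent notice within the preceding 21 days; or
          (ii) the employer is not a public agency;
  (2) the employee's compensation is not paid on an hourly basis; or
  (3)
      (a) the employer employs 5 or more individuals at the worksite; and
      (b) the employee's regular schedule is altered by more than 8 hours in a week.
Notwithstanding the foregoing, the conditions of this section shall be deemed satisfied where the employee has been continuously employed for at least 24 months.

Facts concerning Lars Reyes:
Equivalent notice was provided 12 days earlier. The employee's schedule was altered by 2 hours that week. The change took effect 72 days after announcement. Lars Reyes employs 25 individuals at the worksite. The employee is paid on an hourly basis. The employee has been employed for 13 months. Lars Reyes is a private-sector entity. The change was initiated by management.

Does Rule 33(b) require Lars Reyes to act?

(a) < 60 days' notice — not satisfied.
(i) no recent notice — not met.
(ii) not (public agency) — met.
(b) = F OR T = true.
So (1) is not satisfied (F AND T).
(2) not (hourly-paid) — not satisfied.
(a) ≥ 5 at site — holds.
(b) schedule shift > 8h — not satisfied.
(3) = T AND F = false.
Overall = F OR F OR F = false.
Exception (tenure ≥ 24 mo.) — not satisfied.
Result: main false OR exception false → false.

No — not required.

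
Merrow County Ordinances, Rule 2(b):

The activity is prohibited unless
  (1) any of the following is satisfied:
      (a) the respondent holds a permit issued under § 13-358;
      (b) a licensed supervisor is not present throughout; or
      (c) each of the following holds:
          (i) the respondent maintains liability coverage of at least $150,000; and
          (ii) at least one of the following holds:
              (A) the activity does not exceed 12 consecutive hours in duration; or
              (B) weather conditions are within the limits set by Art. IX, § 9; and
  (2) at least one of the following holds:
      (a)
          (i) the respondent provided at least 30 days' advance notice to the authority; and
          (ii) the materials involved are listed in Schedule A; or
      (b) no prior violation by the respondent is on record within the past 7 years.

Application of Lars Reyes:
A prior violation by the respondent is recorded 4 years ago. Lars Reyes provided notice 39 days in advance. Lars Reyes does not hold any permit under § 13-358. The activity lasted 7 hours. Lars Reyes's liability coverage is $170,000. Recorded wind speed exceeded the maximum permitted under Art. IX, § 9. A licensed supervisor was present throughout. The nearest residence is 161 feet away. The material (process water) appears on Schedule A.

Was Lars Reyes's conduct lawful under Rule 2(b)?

Yes — lawful.

(a) holds permit — fails.
(b) not (supervisor present) — fails.
(i) coverage ≥ $150,000 — satisfied.
(A) ≤ 12 hrs duration — satisfied.
(B) weather ok — not satisfied.
So (ii) is satisfied (T OR F).
So (c) is satisfied (T AND T).
So (1) is satisfied (F OR F OR T).
(i) ≥30 days' notice — met.
(ii) Schedule A material — met.
(a): T AND T → true.
(b) no prior violation — not met.
So (2) is satisfied (T OR F).
So Overall is satisfied (T AND T).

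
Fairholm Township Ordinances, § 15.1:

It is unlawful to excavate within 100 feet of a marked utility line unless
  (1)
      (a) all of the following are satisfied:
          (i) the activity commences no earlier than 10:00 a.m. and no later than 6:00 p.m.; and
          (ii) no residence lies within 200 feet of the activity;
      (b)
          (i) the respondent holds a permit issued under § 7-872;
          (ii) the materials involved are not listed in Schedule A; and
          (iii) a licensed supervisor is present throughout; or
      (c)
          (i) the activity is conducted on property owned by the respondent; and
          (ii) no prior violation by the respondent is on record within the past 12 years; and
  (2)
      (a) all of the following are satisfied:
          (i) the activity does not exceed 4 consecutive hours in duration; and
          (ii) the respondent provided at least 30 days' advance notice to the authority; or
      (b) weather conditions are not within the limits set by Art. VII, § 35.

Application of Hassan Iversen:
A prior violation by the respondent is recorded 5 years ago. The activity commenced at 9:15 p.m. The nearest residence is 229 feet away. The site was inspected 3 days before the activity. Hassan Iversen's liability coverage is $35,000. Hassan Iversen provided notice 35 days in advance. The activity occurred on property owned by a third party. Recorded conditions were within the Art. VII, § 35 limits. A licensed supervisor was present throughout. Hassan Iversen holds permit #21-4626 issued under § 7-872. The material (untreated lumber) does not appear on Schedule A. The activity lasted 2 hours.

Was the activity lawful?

Yes — lawful.

(i) start within hours — not satisfied.
(ii) no residence in 200 ft — holds.
(a) = F AND T = false.
(i) holds permit — met.
(ii) not (Schedule A material) — met.
(iii) supervisor present — satisfied.
(b): T AND T AND T → true.
(i) own property — not met.
(ii) no prior violation — not satisfied.
(c): F AND F → false.
(1) = F OR T OR F = true.
(i) ≤ 4 hrs duration — holds.
(ii) ≥30 days' notice — holds.
(a) = T AND T = true.
(b) not (weather ok) — not satisfied.
So (2) is satisfied (T OR F).
Overall: T AND T → true.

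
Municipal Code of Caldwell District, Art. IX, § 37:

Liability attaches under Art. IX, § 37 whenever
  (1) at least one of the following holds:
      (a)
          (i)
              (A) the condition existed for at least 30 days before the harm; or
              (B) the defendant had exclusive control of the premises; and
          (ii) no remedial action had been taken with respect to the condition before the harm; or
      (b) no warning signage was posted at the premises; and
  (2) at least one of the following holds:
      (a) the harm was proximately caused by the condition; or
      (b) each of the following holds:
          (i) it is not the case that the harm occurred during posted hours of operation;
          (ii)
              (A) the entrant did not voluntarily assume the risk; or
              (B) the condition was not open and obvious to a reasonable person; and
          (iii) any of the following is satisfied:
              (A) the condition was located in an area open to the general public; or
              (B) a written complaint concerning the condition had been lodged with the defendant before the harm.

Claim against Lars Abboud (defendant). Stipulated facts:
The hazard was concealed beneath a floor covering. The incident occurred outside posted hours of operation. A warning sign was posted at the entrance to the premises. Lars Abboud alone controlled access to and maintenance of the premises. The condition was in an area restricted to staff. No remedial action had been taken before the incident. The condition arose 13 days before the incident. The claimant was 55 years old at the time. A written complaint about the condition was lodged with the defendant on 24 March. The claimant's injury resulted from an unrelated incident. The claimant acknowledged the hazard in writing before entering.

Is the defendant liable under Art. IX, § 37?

(A) condition ≥30 days old — fails.
(B) exclusive control — met.
(i): F OR T → true.
(ii) no remedial action — met.
(a): T AND T → true.
(b) no signage posted — not satisfied.
So (1) is satisfied (T OR F).
(a) proximate cause — fails.
(i) not (during posted hours) — satisfied.
(A) no assumed risk — not satisfied.
(B) not open/obvious — holds.
(ii): F OR T → true.
(A) public area — not met.
(B) complaint lodged — holds.
(iii) = F OR T = true.
So (b) is satisfied (T AND T AND T).
(2) = F OR T = true.
Overall = T AND T = true.

Yes — liable.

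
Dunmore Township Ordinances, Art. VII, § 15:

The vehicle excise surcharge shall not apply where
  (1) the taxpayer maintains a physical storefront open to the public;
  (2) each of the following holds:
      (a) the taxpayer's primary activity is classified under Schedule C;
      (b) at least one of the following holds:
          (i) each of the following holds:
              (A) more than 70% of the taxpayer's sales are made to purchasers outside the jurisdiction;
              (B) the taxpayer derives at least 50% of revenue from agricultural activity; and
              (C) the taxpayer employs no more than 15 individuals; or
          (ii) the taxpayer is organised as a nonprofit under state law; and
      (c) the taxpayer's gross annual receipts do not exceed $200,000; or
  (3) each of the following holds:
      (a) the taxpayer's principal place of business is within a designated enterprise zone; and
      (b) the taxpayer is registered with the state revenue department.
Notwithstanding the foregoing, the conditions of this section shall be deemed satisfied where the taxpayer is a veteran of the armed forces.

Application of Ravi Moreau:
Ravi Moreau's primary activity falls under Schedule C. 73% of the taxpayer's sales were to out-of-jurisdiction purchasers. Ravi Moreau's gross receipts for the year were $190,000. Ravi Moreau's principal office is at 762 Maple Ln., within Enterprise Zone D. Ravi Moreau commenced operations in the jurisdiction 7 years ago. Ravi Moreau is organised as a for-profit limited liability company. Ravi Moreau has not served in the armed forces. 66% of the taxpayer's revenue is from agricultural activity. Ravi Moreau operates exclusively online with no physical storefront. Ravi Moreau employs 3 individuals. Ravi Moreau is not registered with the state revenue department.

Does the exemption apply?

Yes — exempt.

(1) has storefront — fails.
(a) Schedule C activity — met.
(A) >70% out-of-jur. sales — satisfied.
(B) ≥50% agricultural — holds.
(C) ≤ 15 employees — met.
(i) = T AND T AND T = true.
(ii) nonprofit — not met.
(b) = T OR F = true.
(c) receipts ≤ $200,000 — holds.
So (2) is satisfied (T AND T AND T).
(a) in enterprise zone — holds.
(b) state-registered — fails.
(3): T AND F → false.
Overall: F OR T OR F → true.
Exception (veteran) — not satisfied.
Result: main true OR exception false → true.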